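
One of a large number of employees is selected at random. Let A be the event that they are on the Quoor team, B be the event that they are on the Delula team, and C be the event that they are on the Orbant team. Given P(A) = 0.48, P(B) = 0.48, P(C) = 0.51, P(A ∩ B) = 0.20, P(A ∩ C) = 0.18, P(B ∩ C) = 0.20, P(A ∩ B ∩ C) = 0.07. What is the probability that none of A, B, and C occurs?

0.04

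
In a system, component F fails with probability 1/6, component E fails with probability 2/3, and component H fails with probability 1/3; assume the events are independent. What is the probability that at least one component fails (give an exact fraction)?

P(none) = (1 − 1/6) × (1 − 2/3) × (1 − 1/3) = 5/6 × 1/3 × 2/3 = 5/27
P(at least one) = 1 − 5/27 = 22/27

22/27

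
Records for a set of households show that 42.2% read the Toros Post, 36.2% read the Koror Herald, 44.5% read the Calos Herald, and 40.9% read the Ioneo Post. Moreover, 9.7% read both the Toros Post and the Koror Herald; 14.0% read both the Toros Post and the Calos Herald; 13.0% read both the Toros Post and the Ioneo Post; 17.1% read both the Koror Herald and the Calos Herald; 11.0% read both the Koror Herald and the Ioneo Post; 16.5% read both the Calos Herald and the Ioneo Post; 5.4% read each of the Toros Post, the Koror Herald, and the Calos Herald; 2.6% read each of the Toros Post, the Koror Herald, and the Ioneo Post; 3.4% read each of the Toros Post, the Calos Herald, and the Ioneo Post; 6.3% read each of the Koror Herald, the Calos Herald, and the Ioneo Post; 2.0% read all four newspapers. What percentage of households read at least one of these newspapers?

98.2%

Inclusion–exclusion gives
P(at least one) = 42.2 + 36.2 + 44.5 + 40.9 − 9.7 − 14.0 − 13.0 − 17.1 − 11.0 − 16.5 + 5.4 + 2.6 + 3.4 + 6.3 − 2.0 = 98.2%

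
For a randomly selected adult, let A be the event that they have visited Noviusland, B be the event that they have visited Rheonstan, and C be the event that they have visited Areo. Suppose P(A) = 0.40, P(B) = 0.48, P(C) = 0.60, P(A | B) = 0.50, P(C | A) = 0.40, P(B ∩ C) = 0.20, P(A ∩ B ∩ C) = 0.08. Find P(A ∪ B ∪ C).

0.96

P(A ∩ B) = P(B)·P(A|B) = 0.48 × 0.50 = 0.24
P(A ∩ C) = P(A)·P(C|A) = 0.40 × 0.40 = 0.16
By inclusion–exclusion:
P(A ∪ B ∪ C) = 0.40 + 0.48 + 0.60 − 0.24 − 0.16 − 0.20 + 0.08 = 0.96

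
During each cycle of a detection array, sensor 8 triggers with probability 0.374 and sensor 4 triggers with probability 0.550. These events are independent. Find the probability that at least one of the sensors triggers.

0.7183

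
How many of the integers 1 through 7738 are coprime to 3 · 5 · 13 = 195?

By inclusion–exclusion:
2579 + 1547 + 595 − 515 − 198 − 119 + 39 = 3928
7738 − 3928 = 3810

3810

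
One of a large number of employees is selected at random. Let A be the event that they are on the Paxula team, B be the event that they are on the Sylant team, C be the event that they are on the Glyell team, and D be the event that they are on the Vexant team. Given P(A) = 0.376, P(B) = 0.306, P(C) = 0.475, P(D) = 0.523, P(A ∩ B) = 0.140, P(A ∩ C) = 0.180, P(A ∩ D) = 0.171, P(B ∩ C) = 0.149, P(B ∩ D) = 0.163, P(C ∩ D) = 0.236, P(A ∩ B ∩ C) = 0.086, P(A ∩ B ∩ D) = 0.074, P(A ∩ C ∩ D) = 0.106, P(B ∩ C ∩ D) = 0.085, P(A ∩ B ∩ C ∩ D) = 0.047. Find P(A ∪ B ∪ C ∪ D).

0.945

P(A ∪ B ∪ C ∪ D) = 0.376 + 0.306 + 0.475 + 0.523 − 0.140 − 0.180 − 0.171 − 0.149 − 0.163 − 0.236 + 0.086 + 0.074 + 0.106 + 0.085 − 0.047 = 0.945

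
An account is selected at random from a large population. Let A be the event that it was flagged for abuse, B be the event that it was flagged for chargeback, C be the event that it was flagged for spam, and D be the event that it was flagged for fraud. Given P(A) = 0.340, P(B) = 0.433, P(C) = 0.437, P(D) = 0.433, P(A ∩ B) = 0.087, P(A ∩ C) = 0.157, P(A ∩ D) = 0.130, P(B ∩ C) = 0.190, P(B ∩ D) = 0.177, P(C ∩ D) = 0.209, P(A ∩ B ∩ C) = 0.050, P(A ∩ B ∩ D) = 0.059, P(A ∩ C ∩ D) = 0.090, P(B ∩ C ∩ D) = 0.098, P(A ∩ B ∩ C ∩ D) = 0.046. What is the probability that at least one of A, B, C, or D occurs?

P(A ∪ B ∪ C ∪ D) = 0.340 + 0.433 + 0.437 + 0.433 − 0.087 − 0.157 − 0.130 − 0.190 − 0.177 − 0.209 + 0.050 + 0.059 + 0.090 + 0.098 − 0.046 = 0.944

0.944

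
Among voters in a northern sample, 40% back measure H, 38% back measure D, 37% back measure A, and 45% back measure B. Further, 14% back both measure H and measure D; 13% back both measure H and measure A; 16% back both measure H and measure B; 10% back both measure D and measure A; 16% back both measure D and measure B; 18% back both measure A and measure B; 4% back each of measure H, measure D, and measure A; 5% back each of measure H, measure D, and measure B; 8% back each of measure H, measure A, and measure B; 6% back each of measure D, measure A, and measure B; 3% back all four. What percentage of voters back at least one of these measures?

93%

By inclusion-exclusion,
P(union) = 40 + 38 + 37 + 45 − 14 − 13 − 16 − 10 − 16 − 18 + 4 + 5 + 8 + 6 − 3 = 93%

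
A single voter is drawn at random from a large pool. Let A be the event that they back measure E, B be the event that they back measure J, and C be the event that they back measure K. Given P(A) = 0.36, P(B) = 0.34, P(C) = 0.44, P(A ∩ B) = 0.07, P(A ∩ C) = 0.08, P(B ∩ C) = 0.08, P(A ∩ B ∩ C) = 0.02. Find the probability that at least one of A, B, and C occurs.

P(A ∪ B ∪ C) = 0.36 + 0.34 + 0.44 − 0.07 − 0.08 − 0.08 + 0.02 = 0.93

0.93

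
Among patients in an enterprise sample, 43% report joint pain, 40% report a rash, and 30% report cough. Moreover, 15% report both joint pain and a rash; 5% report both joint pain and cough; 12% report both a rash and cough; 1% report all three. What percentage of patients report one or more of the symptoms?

P(at least one) = 43 + 40 + 30 − 15 − 5 − 12 + 1 = 82%

82%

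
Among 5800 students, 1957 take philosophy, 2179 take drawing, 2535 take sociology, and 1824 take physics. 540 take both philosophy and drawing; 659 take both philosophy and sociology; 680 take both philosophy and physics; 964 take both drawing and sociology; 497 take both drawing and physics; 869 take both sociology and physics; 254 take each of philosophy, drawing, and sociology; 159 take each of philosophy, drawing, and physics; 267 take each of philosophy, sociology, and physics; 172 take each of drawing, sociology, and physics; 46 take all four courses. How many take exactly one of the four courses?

Using the inclusion–exclusion count for exactly one event:
N(exactly one) = 1957 + 2179 + 2535 + 1824 − 2·540 − 2·659 − 2·680 − 2·964 − 2·497 − 2·869 + 3·254 + 3·159 + 3·267 + 3·172 − 4·46 = 2449

2449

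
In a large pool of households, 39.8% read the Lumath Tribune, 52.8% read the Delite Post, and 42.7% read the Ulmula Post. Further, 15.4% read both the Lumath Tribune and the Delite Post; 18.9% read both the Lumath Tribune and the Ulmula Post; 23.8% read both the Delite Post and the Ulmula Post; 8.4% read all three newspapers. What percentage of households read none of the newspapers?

14.4%

Inclusion–exclusion gives
P(union) = 39.8 + 52.8 + 42.7 − 15.4 − 18.9 − 23.8 + 8.4 = 85.6%
P(none) = 100% − 85.6% = 14.4%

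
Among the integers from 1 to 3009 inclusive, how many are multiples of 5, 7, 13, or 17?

1215

floor(3009/5) + floor(3009/7) + floor(3009/13) + floor(3009/17) − floor(3009/35) − floor(3009/65) − floor(3009/85) − floor(3009/91) − floor(3009/119) − floor(3009/221) + floor(3009/455) + floor(3009/595) + floor(3009/1105) + floor(3009/1547) − floor(3009/7735) = 601 + 429 + 231 + 177 − 85 − 46 − 35 − 33 − 25 − 13 + 6 + 5 + 2 + 1 − 0 = 1215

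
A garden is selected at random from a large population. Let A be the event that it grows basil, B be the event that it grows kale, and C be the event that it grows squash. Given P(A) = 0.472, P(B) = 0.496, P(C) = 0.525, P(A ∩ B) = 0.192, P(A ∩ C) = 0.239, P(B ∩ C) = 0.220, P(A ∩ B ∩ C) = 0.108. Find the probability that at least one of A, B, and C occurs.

0.950

P(A ∪ B ∪ C) = 0.472 + 0.496 + 0.525 − 0.192 − 0.239 − 0.220 + 0.108 = 0.950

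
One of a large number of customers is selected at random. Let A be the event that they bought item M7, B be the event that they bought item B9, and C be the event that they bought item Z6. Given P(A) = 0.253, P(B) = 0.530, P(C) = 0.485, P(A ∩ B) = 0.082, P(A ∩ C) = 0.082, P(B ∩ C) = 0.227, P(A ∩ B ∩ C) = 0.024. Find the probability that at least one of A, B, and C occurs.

Using inclusion–exclusion:
P(A ∪ B ∪ C) = 0.253 + 0.530 + 0.485 − 0.082 − 0.082 − 0.227 + 0.024 = 0.901

0.901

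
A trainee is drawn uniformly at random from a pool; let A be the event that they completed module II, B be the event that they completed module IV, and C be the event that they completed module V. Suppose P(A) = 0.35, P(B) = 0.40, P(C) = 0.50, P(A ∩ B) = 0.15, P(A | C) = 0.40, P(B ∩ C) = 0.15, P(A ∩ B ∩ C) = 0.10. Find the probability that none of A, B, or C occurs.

P(A ∩ C) = P(C)·P(A|C) = 0.50 × 0.40 = 0.20
By inclusion–exclusion:
P(A ∪ B ∪ C) = 0.35 + 0.40 + 0.50 − 0.15 − 0.20 − 0.15 + 0.10 = 0.85
P(none) = 1 − 0.85 = 0.15

0.15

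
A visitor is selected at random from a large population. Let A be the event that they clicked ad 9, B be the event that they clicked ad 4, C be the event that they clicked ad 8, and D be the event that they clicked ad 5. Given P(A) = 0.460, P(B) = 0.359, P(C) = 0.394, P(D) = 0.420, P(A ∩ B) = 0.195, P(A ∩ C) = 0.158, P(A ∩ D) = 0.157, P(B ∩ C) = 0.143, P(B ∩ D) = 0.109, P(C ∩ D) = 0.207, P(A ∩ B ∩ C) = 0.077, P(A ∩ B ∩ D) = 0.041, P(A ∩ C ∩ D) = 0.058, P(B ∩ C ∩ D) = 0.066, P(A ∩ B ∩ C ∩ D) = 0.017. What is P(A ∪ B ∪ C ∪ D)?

0.889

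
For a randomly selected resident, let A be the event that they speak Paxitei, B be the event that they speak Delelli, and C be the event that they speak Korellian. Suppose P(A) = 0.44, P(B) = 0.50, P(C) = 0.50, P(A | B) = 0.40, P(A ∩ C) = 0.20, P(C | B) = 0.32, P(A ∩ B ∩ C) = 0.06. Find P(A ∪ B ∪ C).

0.94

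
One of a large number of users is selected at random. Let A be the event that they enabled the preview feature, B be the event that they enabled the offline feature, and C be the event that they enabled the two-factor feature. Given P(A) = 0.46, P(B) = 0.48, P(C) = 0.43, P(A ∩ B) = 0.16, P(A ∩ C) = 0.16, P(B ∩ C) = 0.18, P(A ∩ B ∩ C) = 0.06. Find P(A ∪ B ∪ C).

0.93

By inclusion–exclusion:
P(A ∪ B ∪ C) = 0.46 + 0.48 + 0.43 − 0.16 − 0.16 − 0.18 + 0.06 = 0.93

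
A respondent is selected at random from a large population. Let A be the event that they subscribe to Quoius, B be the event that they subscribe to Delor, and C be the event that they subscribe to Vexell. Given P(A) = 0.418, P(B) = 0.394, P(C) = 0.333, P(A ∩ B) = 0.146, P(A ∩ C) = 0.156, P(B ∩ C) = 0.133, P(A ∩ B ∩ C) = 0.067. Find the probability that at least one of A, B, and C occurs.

0.777

Using inclusion–exclusion:
P(A ∪ B ∪ C) = 0.418 + 0.394 + 0.333 − 0.146 − 0.156 − 0.133 + 0.067 = 0.777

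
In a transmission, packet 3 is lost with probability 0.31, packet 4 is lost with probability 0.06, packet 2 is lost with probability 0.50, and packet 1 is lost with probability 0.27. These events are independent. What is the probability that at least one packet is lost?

0.763261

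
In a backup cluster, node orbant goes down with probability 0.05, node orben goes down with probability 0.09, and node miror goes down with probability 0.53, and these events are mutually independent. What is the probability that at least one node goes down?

0.593685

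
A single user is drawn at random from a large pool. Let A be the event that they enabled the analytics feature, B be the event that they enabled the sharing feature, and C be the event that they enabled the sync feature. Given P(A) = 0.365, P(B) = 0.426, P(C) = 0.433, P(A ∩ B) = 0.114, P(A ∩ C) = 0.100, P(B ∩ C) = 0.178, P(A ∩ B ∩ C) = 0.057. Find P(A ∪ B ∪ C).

0.889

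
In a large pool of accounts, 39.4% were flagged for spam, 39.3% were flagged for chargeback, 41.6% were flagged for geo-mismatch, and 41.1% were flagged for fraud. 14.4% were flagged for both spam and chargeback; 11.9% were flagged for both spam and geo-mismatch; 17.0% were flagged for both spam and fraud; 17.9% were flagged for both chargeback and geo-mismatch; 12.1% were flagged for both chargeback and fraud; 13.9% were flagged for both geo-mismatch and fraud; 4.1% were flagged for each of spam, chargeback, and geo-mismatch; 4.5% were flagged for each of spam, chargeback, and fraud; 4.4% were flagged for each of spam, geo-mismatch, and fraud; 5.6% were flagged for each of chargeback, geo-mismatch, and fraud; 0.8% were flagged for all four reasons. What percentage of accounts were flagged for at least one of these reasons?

92.0%

By inclusion-exclusion,
P(union) = 39.4 + 39.3 + 41.6 + 41.1 − 14.4 − 11.9 − 17.0 − 17.9 − 12.1 − 13.9 + 4.1 + 4.5 + 4.4 + 5.6 − 0.8 = 92.0%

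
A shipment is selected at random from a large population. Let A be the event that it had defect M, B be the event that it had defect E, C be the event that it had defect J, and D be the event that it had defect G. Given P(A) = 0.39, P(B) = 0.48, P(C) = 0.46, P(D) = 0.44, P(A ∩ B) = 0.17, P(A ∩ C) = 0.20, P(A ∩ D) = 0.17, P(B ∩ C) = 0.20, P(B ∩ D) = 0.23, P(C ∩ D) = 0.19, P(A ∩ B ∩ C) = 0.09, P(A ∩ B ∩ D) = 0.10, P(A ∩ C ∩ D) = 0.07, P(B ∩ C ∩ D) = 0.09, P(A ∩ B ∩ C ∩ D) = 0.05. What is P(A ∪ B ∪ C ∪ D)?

0.91

P(A ∪ B ∪ C ∪ D) = 0.39 + 0.48 + 0.46 + 0.44 − 0.17 − 0.20 − 0.17 − 0.20 − 0.23 − 0.19 + 0.09 + 0.10 + 0.07 + 0.09 − 0.05 = 0.91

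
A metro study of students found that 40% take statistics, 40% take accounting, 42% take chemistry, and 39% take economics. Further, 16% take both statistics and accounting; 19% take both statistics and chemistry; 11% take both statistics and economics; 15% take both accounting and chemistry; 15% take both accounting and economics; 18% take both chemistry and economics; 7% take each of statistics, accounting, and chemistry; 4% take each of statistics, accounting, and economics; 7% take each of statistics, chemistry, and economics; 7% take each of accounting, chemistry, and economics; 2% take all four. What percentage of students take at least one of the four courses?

90%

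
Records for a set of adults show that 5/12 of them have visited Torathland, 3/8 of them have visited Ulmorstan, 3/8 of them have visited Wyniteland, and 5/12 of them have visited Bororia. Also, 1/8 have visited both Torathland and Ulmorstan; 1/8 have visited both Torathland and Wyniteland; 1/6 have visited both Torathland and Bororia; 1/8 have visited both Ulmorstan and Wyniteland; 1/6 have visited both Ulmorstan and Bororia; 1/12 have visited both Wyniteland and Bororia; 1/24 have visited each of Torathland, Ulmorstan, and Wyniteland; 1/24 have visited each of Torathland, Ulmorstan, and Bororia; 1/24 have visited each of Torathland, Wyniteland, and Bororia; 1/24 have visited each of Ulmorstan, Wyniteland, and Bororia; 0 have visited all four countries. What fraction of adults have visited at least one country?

P(≥1) = 5/12 + 3/8 + 3/8 + 5/12 − 1/8 − 1/8 − 1/6 − 1/8 − 1/6 − 1/12 + 1/24 + 1/24 + 1/24 + 1/24 − 0 = 23/24

23/24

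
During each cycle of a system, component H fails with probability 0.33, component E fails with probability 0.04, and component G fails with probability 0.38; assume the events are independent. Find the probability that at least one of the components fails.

P(none) = (1 − 0.33) × (1 − 0.04) × (1 − 0.38) = 0.67 × 0.96 × 0.62 = 0.398784
P(at least one) = 1 − 0.398784 = 0.601216

0.601216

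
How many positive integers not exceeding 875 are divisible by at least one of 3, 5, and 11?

451

291 + 175 + 79 − 58 − 26 − 15 + 5 = 451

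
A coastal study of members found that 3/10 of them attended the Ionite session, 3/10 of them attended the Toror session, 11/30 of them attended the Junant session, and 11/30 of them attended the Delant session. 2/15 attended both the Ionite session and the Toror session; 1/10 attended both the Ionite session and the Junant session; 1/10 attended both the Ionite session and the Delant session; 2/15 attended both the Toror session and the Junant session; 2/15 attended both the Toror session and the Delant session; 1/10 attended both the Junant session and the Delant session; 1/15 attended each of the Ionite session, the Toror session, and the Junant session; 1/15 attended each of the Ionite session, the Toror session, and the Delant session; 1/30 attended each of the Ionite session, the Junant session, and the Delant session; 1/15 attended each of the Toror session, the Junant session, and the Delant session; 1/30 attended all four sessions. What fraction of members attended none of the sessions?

P(≥1) = 3/10 + 3/10 + 11/30 + 11/30 − 2/15 − 1/10 − 1/10 − 2/15 − 2/15 − 1/10 + 1/15 + 1/15 + 1/30 + 1/15 − 1/30 = 5/6
P(none) = 1 − 5/6 = 1/6

1/6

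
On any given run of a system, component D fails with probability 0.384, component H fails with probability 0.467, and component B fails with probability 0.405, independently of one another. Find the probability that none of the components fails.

Independence gives P(none) = ∏(1 − pᵢ).
P(none) = (1 − 0.384) × (1 − 0.467) × (1 − 0.405) = 0.616 × 0.533 × 0.595 = 0.19535516

0.19535516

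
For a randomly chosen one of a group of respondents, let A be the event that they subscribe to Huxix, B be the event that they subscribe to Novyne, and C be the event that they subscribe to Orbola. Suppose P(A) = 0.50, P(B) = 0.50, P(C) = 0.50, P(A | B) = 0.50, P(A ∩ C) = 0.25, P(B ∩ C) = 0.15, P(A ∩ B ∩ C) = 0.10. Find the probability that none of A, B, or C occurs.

P(A ∩ B) = P(B)·P(A|B) = 0.50 × 0.50 = 0.25
P(A ∪ B ∪ C) = 0.50 + 0.50 + 0.50 − 0.25 − 0.25 − 0.15 + 0.10 = 0.95
P(none) = 1 − 0.95 = 0.05

0.05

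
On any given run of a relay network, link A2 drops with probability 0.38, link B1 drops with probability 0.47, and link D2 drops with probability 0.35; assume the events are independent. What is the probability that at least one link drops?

0.78641

Independence gives P(none) = ∏(1 − pᵢ).
P(none) = (1 − 0.38) × (1 − 0.47) × (1 − 0.35) = 0.62 × 0.53 × 0.65 = 0.21359
P(at least one) = 1 − 0.21359 = 0.78641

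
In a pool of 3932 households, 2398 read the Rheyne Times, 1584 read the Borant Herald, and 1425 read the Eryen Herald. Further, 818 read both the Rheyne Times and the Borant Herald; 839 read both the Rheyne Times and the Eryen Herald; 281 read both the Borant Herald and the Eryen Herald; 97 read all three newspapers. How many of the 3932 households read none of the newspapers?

N(≥1) = 2398 + 1584 + 1425 − 818 − 839 − 281 + 97 = 3566
None: 3932 − 3566 = 366

366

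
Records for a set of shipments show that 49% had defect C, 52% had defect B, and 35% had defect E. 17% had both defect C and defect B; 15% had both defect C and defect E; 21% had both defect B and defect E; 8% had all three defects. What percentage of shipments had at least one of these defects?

91%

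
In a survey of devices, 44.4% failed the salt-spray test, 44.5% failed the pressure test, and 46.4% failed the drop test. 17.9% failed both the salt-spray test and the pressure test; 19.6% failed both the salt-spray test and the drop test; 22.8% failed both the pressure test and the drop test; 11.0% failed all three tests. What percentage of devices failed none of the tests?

14.0%

By inclusion–exclusion:
P(at least one) = 44.4 + 44.5 + 46.4 − 17.9 − 19.6 − 22.8 + 11.0 = 86.0%
P(none) = 100% − 86.0% = 14.0%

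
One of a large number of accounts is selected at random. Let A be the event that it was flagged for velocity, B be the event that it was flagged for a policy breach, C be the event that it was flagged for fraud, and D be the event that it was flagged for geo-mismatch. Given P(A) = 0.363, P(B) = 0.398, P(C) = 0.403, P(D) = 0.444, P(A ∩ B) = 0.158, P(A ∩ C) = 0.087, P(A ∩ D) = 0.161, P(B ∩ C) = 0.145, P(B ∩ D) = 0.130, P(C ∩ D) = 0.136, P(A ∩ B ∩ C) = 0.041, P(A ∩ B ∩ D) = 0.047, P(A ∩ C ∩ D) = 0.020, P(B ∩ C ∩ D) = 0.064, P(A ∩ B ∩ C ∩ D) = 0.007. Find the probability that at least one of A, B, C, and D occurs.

P(A ∪ B ∪ C ∪ D) = 0.363 + 0.398 + 0.403 + 0.444 − 0.158 − 0.087 − 0.161 − 0.145 − 0.130 − 0.136 + 0.041 + 0.047 + 0.020 + 0.064 − 0.007 = 0.956

0.956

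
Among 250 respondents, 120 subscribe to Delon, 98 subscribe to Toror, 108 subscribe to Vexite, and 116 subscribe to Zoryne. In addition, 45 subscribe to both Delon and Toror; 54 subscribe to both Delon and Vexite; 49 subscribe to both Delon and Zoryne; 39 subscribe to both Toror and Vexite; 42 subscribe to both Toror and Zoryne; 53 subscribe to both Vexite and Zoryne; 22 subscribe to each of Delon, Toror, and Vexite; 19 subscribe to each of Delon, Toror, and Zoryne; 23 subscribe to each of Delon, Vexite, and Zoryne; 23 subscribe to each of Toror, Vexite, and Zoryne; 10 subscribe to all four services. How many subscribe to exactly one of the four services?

Using the inclusion–exclusion count for exactly one event:
|exactly one| = 120 + 98 + 108 + 116 − 2·45 − 2·54 − 2·49 − 2·39 − 2·42 − 2·53 + 3·22 + 3·19 + 3·23 + 3·23 − 4·10 = 99

99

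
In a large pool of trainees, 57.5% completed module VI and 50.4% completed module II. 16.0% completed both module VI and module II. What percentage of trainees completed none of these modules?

8.1%

By inclusion-exclusion,
P(at least one) = 57.5 + 50.4 − 16.0 = 91.9%
P(none) = 100% − 91.9% = 8.1%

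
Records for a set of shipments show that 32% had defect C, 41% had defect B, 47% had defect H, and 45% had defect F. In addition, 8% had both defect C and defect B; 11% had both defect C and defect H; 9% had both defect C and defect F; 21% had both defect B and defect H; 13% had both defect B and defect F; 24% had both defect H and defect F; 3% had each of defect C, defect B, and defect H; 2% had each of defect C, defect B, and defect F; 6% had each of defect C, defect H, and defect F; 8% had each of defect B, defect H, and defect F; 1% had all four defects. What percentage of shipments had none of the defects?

P(union) = 32 + 41 + 47 + 45 − 8 − 11 − 9 − 21 − 13 − 24 + 3 + 2 + 6 + 8 − 1 = 97%
P(none) = 100% − 97% = 3%

3%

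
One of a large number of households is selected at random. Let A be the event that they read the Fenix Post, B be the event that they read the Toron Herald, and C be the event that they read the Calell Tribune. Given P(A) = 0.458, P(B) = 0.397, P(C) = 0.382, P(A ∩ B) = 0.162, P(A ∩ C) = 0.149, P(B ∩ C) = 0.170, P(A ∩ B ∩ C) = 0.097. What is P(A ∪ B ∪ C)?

0.853

P(A ∪ B ∪ C) = 0.458 + 0.397 + 0.382 − 0.162 − 0.149 − 0.170 + 0.097 = 0.853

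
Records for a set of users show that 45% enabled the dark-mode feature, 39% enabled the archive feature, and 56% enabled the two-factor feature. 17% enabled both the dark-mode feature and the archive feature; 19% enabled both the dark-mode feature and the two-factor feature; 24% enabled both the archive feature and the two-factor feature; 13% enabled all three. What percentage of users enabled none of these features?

P(union) = 45 + 39 + 56 − 17 − 19 − 24 + 13 = 93%
P(none) = 100% − 93% = 7%

7%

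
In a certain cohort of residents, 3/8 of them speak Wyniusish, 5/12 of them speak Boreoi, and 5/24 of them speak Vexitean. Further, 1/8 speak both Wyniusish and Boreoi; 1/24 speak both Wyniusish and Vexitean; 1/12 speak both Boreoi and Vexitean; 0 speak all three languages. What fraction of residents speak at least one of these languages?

By inclusion–exclusion:
P(≥1) = 3/8 + 5/12 + 5/24 − 1/8 − 1/24 − 1/12 + 0 = 3/4

3/4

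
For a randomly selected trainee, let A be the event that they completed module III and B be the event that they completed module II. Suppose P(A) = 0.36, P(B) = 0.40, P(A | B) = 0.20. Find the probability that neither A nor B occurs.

P(A ∩ B) = P(B)·P(A|B) = 0.40 × 0.20 = 0.08
By inclusion–exclusion:
P(A ∪ B) = 0.36 + 0.40 − 0.08 = 0.68
P(none) = 1 − 0.68 = 0.32

0.32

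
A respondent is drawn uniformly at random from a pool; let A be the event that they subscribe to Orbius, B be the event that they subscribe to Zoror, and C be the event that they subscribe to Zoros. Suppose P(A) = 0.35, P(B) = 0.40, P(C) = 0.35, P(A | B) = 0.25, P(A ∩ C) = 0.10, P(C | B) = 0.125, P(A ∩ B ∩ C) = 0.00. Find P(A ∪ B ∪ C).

P(A ∩ B) = P(B)·P(A|B) = 0.40 × 0.25 = 0.10
P(B ∩ C) = P(B)·P(C|B) = 0.40 × 0.125 = 0.05
P(A ∪ B ∪ C) = 0.35 + 0.40 + 0.35 − 0.10 − 0.10 − 0.05 + 0.00 = 0.85

0.85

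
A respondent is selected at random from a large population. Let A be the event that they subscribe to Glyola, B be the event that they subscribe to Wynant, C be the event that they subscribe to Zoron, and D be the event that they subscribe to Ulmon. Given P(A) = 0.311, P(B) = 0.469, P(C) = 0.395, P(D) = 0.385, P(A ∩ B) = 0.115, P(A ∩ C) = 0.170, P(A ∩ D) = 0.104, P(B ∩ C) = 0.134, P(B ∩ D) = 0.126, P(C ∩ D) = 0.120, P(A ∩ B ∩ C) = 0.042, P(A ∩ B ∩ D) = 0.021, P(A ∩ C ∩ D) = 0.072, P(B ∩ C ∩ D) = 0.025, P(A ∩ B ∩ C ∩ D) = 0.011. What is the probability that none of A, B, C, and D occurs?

P(A ∪ B ∪ C ∪ D) = 0.311 + 0.469 + 0.395 + 0.385 − 0.115 − 0.170 − 0.104 − 0.134 − 0.126 − 0.120 + 0.042 + 0.021 + 0.072 + 0.025 − 0.011 = 0.940
P(none) = 1 − 0.940 = 0.060

0.060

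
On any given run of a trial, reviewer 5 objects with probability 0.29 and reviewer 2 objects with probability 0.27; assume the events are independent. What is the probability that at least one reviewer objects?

P(none) = (1 − 0.29) × (1 − 0.27) = 0.71 × 0.73 = 0.5183
P(at least one) = 1 − 0.5183 = 0.4817

0.4817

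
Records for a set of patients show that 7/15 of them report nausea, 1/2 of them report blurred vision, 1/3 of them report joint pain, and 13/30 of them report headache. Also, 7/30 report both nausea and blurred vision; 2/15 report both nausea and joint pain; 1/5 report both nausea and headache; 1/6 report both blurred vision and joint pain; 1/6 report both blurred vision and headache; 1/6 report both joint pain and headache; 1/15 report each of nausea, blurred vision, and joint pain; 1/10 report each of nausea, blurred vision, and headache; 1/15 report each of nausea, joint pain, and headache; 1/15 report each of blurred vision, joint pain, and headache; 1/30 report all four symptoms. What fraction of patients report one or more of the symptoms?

14/15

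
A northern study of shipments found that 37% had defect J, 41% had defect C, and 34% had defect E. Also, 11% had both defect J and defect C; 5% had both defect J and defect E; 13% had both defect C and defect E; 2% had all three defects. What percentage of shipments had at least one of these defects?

85%

Apply inclusion-exclusion:
P(at least one) = 37 + 41 + 34 − 11 − 5 − 13 + 2 = 85%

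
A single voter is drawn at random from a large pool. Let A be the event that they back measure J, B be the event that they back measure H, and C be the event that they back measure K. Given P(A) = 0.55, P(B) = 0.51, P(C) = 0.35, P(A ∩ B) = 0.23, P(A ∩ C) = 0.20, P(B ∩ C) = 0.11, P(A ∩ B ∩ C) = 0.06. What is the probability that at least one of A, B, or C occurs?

0.93

By inclusion-exclusion,
P(A ∪ B ∪ C) = 0.55 + 0.51 + 0.35 − 0.23 − 0.20 − 0.11 + 0.06 = 0.93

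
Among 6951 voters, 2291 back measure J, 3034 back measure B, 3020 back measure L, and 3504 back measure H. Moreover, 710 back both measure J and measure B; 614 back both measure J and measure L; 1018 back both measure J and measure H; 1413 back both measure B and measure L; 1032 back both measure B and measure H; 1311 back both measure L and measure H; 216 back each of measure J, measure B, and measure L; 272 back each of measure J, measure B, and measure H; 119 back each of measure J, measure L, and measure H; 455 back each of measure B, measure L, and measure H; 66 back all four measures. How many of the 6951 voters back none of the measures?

204

By inclusion–exclusion:
|at least one| = 2291 + 3034 + 3020 + 3504 − 710 − 614 − 1018 − 1413 − 1032 − 1311 + 216 + 272 + 119 + 455 − 66 = 6747
None: 6951 − 6747 = 204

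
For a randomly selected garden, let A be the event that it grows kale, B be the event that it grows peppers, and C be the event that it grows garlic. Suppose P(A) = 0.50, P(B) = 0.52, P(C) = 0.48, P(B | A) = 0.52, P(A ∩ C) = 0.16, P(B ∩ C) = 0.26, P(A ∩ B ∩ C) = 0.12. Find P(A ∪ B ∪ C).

P(A ∩ B) = P(A)·P(B|A) = 0.50 × 0.52 = 0.26
By inclusion-exclusion,
P(A ∪ B ∪ C) = 0.50 + 0.52 + 0.48 − 0.26 − 0.16 − 0.26 + 0.12 = 0.94

0.94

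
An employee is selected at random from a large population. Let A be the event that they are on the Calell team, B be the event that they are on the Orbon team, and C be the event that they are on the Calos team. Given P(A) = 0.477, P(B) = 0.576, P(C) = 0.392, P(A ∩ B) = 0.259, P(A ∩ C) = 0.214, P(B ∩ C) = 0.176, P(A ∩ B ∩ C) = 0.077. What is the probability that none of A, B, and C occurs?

0.127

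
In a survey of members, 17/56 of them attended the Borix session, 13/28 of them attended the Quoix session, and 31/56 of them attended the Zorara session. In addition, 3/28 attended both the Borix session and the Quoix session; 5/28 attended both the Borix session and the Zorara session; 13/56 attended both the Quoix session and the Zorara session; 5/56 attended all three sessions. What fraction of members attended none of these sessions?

3/28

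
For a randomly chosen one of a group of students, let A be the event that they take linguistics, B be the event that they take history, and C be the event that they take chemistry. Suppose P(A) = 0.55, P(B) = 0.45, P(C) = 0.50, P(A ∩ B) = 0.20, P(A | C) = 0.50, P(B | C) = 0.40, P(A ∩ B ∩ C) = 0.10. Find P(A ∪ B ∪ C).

P(A ∩ C) = P(C)·P(A|C) = 0.50 × 0.50 = 0.25
P(B ∩ C) = P(C)·P(B|C) = 0.50 × 0.40 = 0.20
Using inclusion–exclusion:
P(A ∪ B ∪ C) = 0.55 + 0.45 + 0.50 − 0.20 − 0.25 − 0.20 + 0.10 = 0.95

0.95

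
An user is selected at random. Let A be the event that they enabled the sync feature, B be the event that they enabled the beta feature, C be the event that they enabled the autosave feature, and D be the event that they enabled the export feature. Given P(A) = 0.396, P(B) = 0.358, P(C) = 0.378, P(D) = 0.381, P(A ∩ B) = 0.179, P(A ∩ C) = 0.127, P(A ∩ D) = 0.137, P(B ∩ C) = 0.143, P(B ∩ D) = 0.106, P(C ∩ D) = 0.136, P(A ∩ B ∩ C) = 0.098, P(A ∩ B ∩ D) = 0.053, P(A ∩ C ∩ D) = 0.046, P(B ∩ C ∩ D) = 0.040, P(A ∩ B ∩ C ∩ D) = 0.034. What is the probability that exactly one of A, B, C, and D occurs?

P(exactly one) = 0.396 + 0.358 + 0.378 + 0.381 − 2·0.179 − 2·0.127 − 2·0.137 − 2·0.143 − 2·0.106 − 2·0.136 + 3·0.098 + 3·0.053 + 3·0.046 + 3·0.040 − 4·0.034 = 0.432

0.432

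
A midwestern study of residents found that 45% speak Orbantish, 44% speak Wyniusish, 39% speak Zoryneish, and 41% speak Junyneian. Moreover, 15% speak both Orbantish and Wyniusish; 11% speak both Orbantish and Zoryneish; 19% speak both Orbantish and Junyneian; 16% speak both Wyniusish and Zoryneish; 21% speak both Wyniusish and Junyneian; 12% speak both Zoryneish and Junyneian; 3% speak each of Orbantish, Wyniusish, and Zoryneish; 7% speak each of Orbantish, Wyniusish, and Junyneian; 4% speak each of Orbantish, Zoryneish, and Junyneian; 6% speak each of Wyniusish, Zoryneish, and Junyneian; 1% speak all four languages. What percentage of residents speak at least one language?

P(union) = 45 + 44 + 39 + 41 − 15 − 11 − 19 − 16 − 21 − 12 + 3 + 7 + 4 + 6 − 1 = 94%

94%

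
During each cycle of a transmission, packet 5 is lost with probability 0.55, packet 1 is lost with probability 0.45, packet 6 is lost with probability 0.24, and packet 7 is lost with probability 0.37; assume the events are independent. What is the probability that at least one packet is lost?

0.881497

P(none) = (1 − 0.55) × (1 − 0.45) × (1 − 0.24) × (1 − 0.37) = 0.45 × 0.55 × 0.76 × 0.63 = 0.118503
P(at least one) = 1 − 0.118503 = 0.881497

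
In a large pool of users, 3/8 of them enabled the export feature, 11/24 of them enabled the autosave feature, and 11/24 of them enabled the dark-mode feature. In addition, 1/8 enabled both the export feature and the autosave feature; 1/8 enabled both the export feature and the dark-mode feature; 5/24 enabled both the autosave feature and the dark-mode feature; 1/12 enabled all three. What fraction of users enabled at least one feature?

11/12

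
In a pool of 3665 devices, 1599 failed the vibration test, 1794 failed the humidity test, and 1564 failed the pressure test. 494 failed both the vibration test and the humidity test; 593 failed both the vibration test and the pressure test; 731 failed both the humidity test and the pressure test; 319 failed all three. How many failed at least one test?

Using inclusion–exclusion:
|union| = 1599 + 1794 + 1564 − 494 − 593 − 731 + 319 = 3458

3458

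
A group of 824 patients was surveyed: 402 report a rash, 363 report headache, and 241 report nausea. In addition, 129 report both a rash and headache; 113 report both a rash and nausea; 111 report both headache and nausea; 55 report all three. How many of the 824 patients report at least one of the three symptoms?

Apply inclusion-exclusion:
|at least one| = 402 + 363 + 241 − 129 − 113 − 111 + 55 = 708

708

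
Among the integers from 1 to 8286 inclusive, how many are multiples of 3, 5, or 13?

4207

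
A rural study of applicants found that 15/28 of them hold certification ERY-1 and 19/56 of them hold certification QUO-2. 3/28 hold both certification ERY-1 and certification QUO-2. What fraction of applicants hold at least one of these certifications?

P(union) = 15/28 + 19/56 − 3/28 = 43/56

43/56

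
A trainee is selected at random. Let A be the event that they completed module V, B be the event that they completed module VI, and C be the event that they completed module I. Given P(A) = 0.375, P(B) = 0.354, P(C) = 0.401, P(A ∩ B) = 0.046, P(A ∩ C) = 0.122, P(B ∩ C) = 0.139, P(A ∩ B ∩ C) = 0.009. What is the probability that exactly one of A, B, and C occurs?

Using the inclusion–exclusion count for exactly one event:
P(exactly one) = 0.375 + 0.354 + 0.401 − 2·0.046 − 2·0.122 − 2·0.139 + 3·0.009 = 0.543

0.543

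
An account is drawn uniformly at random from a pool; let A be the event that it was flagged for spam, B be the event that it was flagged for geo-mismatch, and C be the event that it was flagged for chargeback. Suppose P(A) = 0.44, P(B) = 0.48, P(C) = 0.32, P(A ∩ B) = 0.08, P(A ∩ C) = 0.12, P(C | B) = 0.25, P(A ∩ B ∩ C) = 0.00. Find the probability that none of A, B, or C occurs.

0.08

P(B ∩ C) = P(B)·P(C|B) = 0.48 × 0.25 = 0.12
P(A ∪ B ∪ C) = 0.44 + 0.48 + 0.32 − 0.08 − 0.12 − 0.12 + 0.00 = 0.92
P(none) = 1 − 0.92 = 0.08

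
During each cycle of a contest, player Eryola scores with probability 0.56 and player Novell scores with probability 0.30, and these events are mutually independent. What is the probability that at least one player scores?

P(none) = (1 − 0.56) × (1 − 0.30) = 0.44 × 0.70 = 0.308
P(at least one) = 1 − 0.308 = 0.692

0.692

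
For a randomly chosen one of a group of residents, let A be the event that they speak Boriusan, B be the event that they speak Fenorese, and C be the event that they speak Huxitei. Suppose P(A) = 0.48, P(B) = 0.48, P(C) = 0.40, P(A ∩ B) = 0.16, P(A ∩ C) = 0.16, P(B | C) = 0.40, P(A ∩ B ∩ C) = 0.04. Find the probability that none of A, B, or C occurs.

0.08

P(B ∩ C) = P(C)·P(B|C) = 0.40 × 0.40 = 0.16
P(A ∪ B ∪ C) = 0.48 + 0.48 + 0.40 − 0.16 − 0.16 − 0.16 + 0.04 = 0.92
P(none) = 1 − 0.92 = 0.08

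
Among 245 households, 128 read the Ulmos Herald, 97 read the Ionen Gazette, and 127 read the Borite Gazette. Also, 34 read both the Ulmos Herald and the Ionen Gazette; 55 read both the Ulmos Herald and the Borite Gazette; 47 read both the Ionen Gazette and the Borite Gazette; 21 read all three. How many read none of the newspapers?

N(≥1) = 128 + 97 + 127 − 34 − 55 − 47 + 21 = 237
None: 245 − 237 = 8

8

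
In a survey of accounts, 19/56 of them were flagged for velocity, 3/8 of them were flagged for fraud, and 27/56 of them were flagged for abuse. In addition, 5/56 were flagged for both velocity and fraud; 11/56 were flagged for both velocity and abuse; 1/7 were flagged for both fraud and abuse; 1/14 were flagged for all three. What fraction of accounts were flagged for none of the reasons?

9/56

By inclusion–exclusion:
P(at least one) = 19/56 + 3/8 + 27/56 − 5/56 − 11/56 − 1/7 + 1/14 = 47/56
P(none) = 1 − 47/56 = 9/56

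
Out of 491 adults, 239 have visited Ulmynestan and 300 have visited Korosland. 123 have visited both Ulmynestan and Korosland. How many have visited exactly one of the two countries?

|exactly one| = 239 + 300 − 2·123 = 293

293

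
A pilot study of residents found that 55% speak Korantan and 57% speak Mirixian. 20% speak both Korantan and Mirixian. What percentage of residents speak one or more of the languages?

92%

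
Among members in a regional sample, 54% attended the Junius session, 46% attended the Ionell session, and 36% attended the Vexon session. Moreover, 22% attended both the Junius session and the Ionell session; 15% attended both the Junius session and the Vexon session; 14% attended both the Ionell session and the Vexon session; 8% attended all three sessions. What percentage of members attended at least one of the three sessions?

By inclusion–exclusion:
P(union) = 54 + 46 + 36 − 22 − 15 − 14 + 8 = 93%

93%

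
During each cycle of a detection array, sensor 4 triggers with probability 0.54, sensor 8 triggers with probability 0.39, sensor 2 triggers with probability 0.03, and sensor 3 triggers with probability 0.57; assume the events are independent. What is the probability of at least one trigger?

0.88296174

P(none) = (1 − 0.54) × (1 − 0.39) × (1 − 0.03) × (1 − 0.57) = 0.46 × 0.61 × 0.97 × 0.43 = 0.11703826
P(at least one) = 1 − 0.11703826 = 0.88296174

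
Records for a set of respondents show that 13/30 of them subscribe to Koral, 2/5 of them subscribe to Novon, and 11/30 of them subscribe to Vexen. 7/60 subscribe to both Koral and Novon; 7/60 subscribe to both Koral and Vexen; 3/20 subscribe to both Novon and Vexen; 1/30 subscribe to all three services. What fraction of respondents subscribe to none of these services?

3/20

P(at least one) = 13/30 + 2/5 + 11/30 − 7/60 − 7/60 − 3/20 + 1/30 = 17/20
P(none) = 1 − 17/20 = 3/20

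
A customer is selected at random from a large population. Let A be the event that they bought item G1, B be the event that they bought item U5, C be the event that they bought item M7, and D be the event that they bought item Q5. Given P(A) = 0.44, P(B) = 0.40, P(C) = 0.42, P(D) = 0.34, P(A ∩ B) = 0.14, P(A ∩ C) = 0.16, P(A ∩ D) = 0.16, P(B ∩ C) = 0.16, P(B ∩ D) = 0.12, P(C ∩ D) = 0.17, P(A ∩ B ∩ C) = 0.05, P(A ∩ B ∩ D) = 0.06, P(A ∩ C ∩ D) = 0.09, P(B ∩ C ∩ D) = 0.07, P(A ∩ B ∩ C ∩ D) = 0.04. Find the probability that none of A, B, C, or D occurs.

0.08

P(A ∪ B ∪ C ∪ D) = 0.44 + 0.40 + 0.42 + 0.34 − 0.14 − 0.16 − 0.16 − 0.16 − 0.12 − 0.17 + 0.05 + 0.06 + 0.09 + 0.07 − 0.04 = 0.92
P(none) = 1 − 0.92 = 0.08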